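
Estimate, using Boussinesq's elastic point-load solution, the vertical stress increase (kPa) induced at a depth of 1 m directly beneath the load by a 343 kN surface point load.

Boussinesq vertical stress below a point load on an elastic half-space:
Δσ_z = 3P/(2πz²) · [1 + (r/z)²]^(−5/2)
r/z = 0/1 = 0; [1+(r/z)²]^(−5/2) = 1.
Δσ_z = 3×343/(2π×1²) × 1 = 163.77 × 1 = 163.8 kPa

Δσ_z ≈ 164 kPa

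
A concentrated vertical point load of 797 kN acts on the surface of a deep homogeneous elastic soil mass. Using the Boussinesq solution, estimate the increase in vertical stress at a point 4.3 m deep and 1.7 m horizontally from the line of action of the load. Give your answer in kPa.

Boussinesq vertical stress below a point load on an elastic half-space:
Δσ_z = 3P/(2πz²) · [1 + (r/z)²]^(−5/2)
r/z = 1.7/4.3 = 0.39535; [1+(r/z)²]^(−5/2) = 0.69554.
Δσ_z = 3×797/(2π×4.3²) × 0.69554 = 20.581 × 0.69554 = 14.31 kPa

Δσ_z ≈ 14.3 kPa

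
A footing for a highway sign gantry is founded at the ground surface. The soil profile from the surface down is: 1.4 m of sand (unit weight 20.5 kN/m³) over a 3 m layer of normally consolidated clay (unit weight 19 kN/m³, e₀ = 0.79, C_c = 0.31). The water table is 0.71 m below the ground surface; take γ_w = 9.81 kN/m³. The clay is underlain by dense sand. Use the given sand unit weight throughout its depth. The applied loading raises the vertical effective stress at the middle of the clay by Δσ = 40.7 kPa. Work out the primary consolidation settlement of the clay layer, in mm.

S_c ≈ 172 mm

Mid-depth of clay below the ground surface: z = 1.4 + 3/2 = 2.9 m.
Total vertical stress at mid-clay: σ_v = 20.5×1.4 + 19×1.5 = 57.2 kPa.
Pore pressure: u = 9.81×(2.9 − 0.71) = 21.484 kPa.
Initial effective stress: σ'_0 = σ_v − u = 57.2 − 21.484 = 35.716 kPa.
Final effective stress: σ'_f = σ'_0 + Δσ = 35.716 + 40.7 = 76.416 kPa.
Normally consolidated clay, so the full stress increment lies on the virgin compression line:
S_c = C_c·H/(1+e₀)·log₁₀(σ'_f/σ'_0) = 0.31×3/(1+0.79)×log₁₀(76.416/35.716)
    = 0.51955 × 0.33032 = 0.1716 m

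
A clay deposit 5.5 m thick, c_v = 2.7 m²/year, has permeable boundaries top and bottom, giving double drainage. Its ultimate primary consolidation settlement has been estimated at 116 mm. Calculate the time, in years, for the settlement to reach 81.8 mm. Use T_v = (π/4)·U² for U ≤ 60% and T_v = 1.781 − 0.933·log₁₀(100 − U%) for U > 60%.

Drainage path length: H_d = H/2 = 2.75 m (double drainage).
U = S(t)/S_ult = 81.8/116 = 0.7052.
U > 60%: T_v = 1.781 − 0.933·log₁₀(100 − 70.517) = 0.40989.
t = T_v·H_d²/c_v = 0.40989×2.75²/2.7 = 1.148 years.

t ≈ 1.15 years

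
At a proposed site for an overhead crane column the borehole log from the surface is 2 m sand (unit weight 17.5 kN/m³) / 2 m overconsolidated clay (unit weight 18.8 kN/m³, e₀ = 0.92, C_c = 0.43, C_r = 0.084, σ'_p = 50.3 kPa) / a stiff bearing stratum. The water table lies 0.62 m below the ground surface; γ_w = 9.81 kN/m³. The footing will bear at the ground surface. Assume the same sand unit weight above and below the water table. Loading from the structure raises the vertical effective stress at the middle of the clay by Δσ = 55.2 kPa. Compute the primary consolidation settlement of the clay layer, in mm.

S_c ≈ 123 mm

Mid-depth of clay below the ground surface: z = 2 + 2/2 = 3 m.
Total vertical stress at mid-clay: σ_v = 17.5×2 + 18.8×1 = 53.8 kPa.
Pore pressure: u = 9.81×(3 − 0.62) = 23.348 kPa.
Initial effective stress: σ'_0 = σ_v − u = 53.8 − 23.348 = 30.452 kPa.
Final effective stress: σ'_f = 30.452 + 55.2 = 85.652 kPa.
σ'_f = 85.652 > σ'_p = 50.3 kPa, so the stress path crosses the preconsolidation pressure — recompression up to σ'_p, then virgin compression beyond:
S_c = H/(1+e₀)·[C_r·log₁₀(σ'_p/σ'_0) + C_c·log₁₀(σ'_f/σ'_p)]
    = 2/1.92 × [0.084×log₁₀(50.3/30.452) + 0.43×log₁₀(85.652/50.3)]
    = 1.0417 × [0.018308 + 0.099403] = 0.1226 m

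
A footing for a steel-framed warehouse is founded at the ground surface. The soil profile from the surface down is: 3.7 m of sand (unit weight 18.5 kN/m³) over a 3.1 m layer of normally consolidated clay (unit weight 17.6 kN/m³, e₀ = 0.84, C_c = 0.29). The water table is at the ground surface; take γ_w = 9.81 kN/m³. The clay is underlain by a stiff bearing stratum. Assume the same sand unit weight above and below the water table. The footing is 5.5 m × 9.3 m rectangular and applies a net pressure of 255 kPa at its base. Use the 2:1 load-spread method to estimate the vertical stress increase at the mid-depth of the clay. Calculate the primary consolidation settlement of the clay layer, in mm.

S_c ≈ 225 mm

Mid-depth of clay below the ground surface: z = 3.7 + 3.1/2 = 5.25 m.
Total vertical stress at mid-clay: σ_v = 18.5×3.7 + 17.6×1.55 = 95.73 kPa.
Pore pressure: u = 9.81×(5.25 − 0) = 51.503 kPa.
Initial effective stress: σ'_0 = σ_v − u = 95.73 − 51.503 = 44.227 kPa.
Stress increase at mid-clay by the 2:1 spreading method:
Δσ = qBL/((B+z)(L+z)) = 255×5.5×9.3/((5.5+5.25)(9.3+5.25)) = 83.39 kPa
Final effective stress: σ'_f = σ'_0 + Δσ = 44.227 + 83.39 = 127.62 kPa.
Normally consolidated clay, so the full stress increment lies on the virgin compression line:
S_c = C_c·H/(1+e₀)·log₁₀(σ'_f/σ'_0) = 0.29×3.1/(1+0.84)×log₁₀(127.62/44.227)
    = 0.48859 × 0.46023 = 0.2249 m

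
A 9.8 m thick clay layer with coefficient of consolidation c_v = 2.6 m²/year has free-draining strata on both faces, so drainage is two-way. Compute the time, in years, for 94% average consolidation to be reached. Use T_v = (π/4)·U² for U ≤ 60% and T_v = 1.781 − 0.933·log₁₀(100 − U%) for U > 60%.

Drainage path length: H_d = H/2 = 4.9 m (double drainage).
U > 60%: T_v = 1.781 − 0.933·log₁₀(100 − 94) = 1.055.
t = T_v·H_d²/c_v = 1.055×4.9²/2.6 = 9.743 years.

t ≈ 9.74 years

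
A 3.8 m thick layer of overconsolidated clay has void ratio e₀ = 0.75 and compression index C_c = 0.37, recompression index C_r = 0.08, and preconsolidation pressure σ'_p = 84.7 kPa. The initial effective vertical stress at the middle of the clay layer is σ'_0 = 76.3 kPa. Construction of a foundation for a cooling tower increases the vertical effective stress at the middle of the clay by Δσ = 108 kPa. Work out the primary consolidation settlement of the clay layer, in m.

S_c ≈ 0.279 m

Final effective stress: σ'_f = 76.3 + 108 = 184.3 kPa.
σ'_f = 184.3 > σ'_p = 84.7 kPa, so the stress path crosses the preconsolidation pressure — recompression up to σ'_p, then virgin compression beyond:
S_c = H/(1+e₀)·[C_r·log₁₀(σ'_p/σ'_0) + C_c·log₁₀(σ'_f/σ'_p)]
    = 3.8/1.75 × [0.08×log₁₀(84.7/76.3) + 0.37×log₁₀(184.3/84.7)]
    = 2.1714 × [0.0036287 + 0.12493] = 0.2792 m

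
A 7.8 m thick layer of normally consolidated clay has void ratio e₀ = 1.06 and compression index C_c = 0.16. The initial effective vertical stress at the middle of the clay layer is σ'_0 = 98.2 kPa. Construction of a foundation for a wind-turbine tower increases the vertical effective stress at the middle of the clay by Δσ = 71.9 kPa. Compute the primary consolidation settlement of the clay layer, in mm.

Final effective stress: σ'_f = σ'_0 + Δσ = 98.2 + 71.9 = 170.1 kPa.
Normally consolidated clay, so the full stress increment lies on the virgin compression line:
S_c = C_c·H/(1+e₀)·log₁₀(σ'_f/σ'_0) = 0.16×7.8/(1+1.06)×log₁₀(170.1/98.2)
    = 0.60583 × 0.23859 = 0.1445 m

S_c ≈ 145 mm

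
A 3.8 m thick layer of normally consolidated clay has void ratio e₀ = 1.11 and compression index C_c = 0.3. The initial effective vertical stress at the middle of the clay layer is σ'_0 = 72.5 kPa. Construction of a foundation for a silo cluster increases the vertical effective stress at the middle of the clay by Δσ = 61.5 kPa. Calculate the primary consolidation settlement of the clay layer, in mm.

Final effective stress: σ'_f = σ'_0 + Δσ = 72.5 + 61.5 = 134 kPa.
Normally consolidated clay, so the full stress increment lies on the virgin compression line:
S_c = C_c·H/(1+e₀)·log₁₀(σ'_f/σ'_0) = 0.3×3.8/(1+1.11)×log₁₀(134/72.5)
    = 0.54028 × 0.26677 = 0.1441 m

S_c ≈ 144 mm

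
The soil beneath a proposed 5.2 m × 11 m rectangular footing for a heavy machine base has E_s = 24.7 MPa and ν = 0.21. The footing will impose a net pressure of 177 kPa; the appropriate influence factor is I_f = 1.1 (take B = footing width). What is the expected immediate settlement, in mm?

S_e ≈ 39.2 mm

Immediate (elastic) settlement: S_e = q·B·(1−ν²)/E_s · I_f.
E_s = 24.7 MPa = 24700 kPa.
S_e = 177 × 5.2 × (1 − 0.21²) / 24700 × 1.1
    = 177 × 5.2 × 0.9559 / 24700 × 1.1
    = 0.03918 m = 39.18 mm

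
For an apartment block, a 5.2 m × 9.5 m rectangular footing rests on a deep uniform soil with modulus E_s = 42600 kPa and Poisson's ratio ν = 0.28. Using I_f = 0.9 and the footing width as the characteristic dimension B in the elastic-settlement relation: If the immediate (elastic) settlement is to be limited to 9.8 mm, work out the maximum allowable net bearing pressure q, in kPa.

q ≈ 96.8 kPa

S_e = q·B·(1−ν²)/E_s · I_f  ⇒  q = S_e·E_s / (B·(1−ν²)·I_f).
q = 0.0098 × 42600 / (5.2 × 0.9216 × 0.9) = 96.79 kPa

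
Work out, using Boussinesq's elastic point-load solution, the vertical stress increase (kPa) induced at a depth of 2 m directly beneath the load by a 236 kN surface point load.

Boussinesq vertical stress below a point load on an elastic half-space:
Δσ_z = 3P/(2πz²) · [1 + (r/z)²]^(−5/2)
r/z = 0/2 = 0; [1+(r/z)²]^(−5/2) = 1.
Δσ_z = 3×236/(2π×2²) × 1 = 28.17 × 1 = 28.17 kPa

Δσ_z ≈ 28.2 kPa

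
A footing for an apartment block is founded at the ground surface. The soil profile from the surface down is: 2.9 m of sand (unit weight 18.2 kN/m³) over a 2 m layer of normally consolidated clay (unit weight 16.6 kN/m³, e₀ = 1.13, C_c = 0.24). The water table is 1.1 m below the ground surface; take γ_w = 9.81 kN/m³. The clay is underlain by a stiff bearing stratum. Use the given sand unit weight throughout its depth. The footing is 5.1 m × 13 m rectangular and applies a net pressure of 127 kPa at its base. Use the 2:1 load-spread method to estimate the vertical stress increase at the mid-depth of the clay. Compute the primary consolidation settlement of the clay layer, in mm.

Mid-depth of clay below the ground surface: z = 2.9 + 2/2 = 3.9 m.
Total vertical stress at mid-clay: σ_v = 18.2×2.9 + 16.6×1 = 69.38 kPa.
Pore pressure: u = 9.81×(3.9 − 1.1) = 27.468 kPa.
Initial effective stress: σ'_0 = σ_v − u = 69.38 − 27.468 = 41.912 kPa.
Stress increase at mid-clay by the 2:1 spreading method:
Δσ = qBL/((B+z)(L+z)) = 127×5.1×13/((5.1+3.9)(13+3.9)) = 55.359 kPa
Final effective stress: σ'_f = σ'_0 + Δσ = 41.912 + 55.359 = 97.271 kPa.
Normally consolidated clay, so the full stress increment lies on the virgin compression line:
S_c = C_c·H/(1+e₀)·log₁₀(σ'_f/σ'_0) = 0.24×2/(1+1.13)×log₁₀(97.271/41.912)
    = 0.22535 × 0.36564 = 0.0824 m

S_c ≈ 82.4 mm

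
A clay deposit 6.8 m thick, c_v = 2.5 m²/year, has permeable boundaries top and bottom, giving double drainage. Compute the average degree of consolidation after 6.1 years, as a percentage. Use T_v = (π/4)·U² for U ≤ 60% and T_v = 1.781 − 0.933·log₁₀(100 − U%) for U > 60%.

U ≈ 96.9 %

Drainage path length: H_d = H/2 = 3.4 m (double drainage).
T_v = c_v·t/H_d² = 2.5×6.1/3.4² = 1.3192.
T_v = 1.3192 corresponds to the U > 60% branch:
U = 1 − 10^((1.781 − T_v)/0.933)/100 = 0.9687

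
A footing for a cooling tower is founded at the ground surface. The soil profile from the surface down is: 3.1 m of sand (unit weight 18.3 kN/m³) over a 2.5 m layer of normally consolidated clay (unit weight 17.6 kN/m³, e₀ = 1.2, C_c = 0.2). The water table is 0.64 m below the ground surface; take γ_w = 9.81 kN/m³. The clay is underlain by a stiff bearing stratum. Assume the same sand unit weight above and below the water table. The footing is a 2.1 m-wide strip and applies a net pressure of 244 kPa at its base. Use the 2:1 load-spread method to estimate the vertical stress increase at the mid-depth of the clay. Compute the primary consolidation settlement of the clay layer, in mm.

S_c ≈ 104 mm

Mid-depth of clay below the ground surface: z = 3.1 + 2.5/2 = 4.35 m.
Total vertical stress at mid-clay: σ_v = 18.3×3.1 + 17.6×1.25 = 78.73 kPa.
Pore pressure: u = 9.81×(4.35 − 0.64) = 36.395 kPa.
Initial effective stress: σ'_0 = σ_v − u = 78.73 − 36.395 = 42.335 kPa.
Stress increase at mid-clay by the 2:1 spreading method:
Δσ = qB/(B+z) = 244×2.1/(2.1+4.35) = 79.442 kPa
Final effective stress: σ'_f = σ'_0 + Δσ = 42.335 + 79.442 = 121.78 kPa.
Normally consolidated clay, so the full stress increment lies on the virgin compression line:
S_c = C_c·H/(1+e₀)·log₁₀(σ'_f/σ'_0) = 0.2×2.5/(1+1.2)×log₁₀(121.78/42.335)
    = 0.22727 × 0.45888 = 0.1043 m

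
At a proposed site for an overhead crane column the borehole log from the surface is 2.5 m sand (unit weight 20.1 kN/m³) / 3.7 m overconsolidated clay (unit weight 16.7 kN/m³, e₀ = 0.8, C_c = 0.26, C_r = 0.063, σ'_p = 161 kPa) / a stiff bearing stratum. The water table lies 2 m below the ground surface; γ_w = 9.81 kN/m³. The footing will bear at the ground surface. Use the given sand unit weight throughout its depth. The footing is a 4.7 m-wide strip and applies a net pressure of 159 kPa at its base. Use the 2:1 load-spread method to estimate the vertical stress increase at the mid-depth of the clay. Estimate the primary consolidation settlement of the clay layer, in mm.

Mid-depth of clay below the ground surface: z = 2.5 + 3.7/2 = 4.35 m.
Total vertical stress at mid-clay: σ_v = 20.1×2.5 + 16.7×1.85 = 81.145 kPa.
Pore pressure: u = 9.81×(4.35 − 2) = 23.054 kPa.
Initial effective stress: σ'_0 = σ_v − u = 81.145 − 23.054 = 58.091 kPa.
Stress increase at mid-clay by the 2:1 spreading method:
Δσ = qB/(B+z) = 159×4.7/(4.7+4.35) = 82.575 kPa
Final effective stress: σ'_f = 58.091 + 82.575 = 140.67 kPa.
σ'_f = 140.67 ≤ σ'_p = 161 kPa, so the clay remains overconsolidated and only the recompression index applies:
S_c = C_r·H/(1+e₀)·log₁₀(σ'_f/σ'_0) = 0.063×3.7/1.8×log₁₀(140.67/58.091)
    = 0.1295 × 0.38409 = 0.04974 m

S_c ≈ 49.7 mm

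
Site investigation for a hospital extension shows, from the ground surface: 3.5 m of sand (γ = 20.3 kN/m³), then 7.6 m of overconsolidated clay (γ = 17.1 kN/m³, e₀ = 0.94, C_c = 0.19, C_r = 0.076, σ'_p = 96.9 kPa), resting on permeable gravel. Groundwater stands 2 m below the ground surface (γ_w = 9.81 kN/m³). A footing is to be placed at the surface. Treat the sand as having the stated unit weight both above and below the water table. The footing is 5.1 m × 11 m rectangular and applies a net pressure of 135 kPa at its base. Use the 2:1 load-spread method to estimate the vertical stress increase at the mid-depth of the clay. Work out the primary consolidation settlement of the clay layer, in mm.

S_c ≈ 80.5 mm

Mid-depth of clay below the ground surface: z = 3.5 + 7.6/2 = 7.3 m.
Total vertical stress at mid-clay: σ_v = 20.3×3.5 + 17.1×3.8 = 136.03 kPa.
Pore pressure: u = 9.81×(7.3 − 2) = 51.993 kPa.
Initial effective stress: σ'_0 = σ_v − u = 136.03 − 51.993 = 84.037 kPa.
Stress increase at mid-clay by the 2:1 spreading method:
Δσ = qBL/((B+z)(L+z)) = 135×5.1×11/((5.1+7.3)(11+7.3)) = 33.375 kPa
Final effective stress: σ'_f = 84.037 + 33.375 = 117.41 kPa.
σ'_f = 117.41 > σ'_p = 96.9 kPa, so the stress path crosses the preconsolidation pressure — recompression up to σ'_p, then virgin compression beyond:
S_c = H/(1+e₀)·[C_r·log₁₀(σ'_p/σ'_0) + C_c·log₁₀(σ'_f/σ'_p)]
    = 7.6/1.94 × [0.076×log₁₀(96.9/84.037) + 0.19×log₁₀(117.41/96.9)]
    = 3.9175 × [0.0047008 + 0.015842] = 0.08048 m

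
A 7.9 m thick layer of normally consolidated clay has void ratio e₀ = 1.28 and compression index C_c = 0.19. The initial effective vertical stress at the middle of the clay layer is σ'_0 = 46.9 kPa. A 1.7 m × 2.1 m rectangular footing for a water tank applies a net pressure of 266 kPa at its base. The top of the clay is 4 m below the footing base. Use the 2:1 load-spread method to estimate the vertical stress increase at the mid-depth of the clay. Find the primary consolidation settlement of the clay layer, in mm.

Mid-depth of clay below the footing base: z = 4 + 7.9/2 = 7.95 m.
Stress increase at mid-clay by the 2:1 spreading method:
Δσ = qBL/((B+z)(L+z)) = 266×1.7×2.1/((1.7+7.95)(2.1+7.95)) = 9.7917 kPa
Final effective stress: σ'_f = σ'_0 + Δσ = 46.9 + 9.7917 = 56.692 kPa.
Normally consolidated clay, so the full stress increment lies on the virgin compression line:
S_c = C_c·H/(1+e₀)·log₁₀(σ'_f/σ'_0) = 0.19×7.9/(1+1.28)×log₁₀(56.692/46.9)
    = 0.65833 × 0.082349 = 0.05421 m

S_c ≈ 54.2 mm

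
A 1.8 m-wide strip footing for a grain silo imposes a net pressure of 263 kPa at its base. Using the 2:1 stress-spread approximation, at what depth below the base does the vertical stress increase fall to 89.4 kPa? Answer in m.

z ≈ 3.5 m

2:1 spreading — at depth z the loaded area has grown by z in each plan dimension:
qB/(B+z) = Δσ_z ⇒ z = qB/Δσ_z − B = 263×1.8/89.4 − 1.8 = 3.495 m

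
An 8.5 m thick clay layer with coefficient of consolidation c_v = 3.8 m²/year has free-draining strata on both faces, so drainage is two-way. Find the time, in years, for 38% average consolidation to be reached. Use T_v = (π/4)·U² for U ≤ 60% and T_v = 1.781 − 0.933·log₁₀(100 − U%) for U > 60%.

Drainage path length: H_d = H/2 = 4.25 m (double drainage).
U ≤ 60%: T_v = (π/4)·U² = (π/4)×0.38² = 0.11341.
t = T_v·H_d²/c_v = 0.11341×4.25²/3.8 = 0.5391 years.

t ≈ 0.539 years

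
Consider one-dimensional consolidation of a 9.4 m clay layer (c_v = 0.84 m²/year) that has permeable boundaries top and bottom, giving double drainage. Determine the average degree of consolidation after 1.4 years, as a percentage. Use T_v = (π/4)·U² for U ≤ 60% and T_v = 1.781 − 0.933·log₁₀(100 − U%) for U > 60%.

U ≈ 26 %

Drainage path length: H_d = H/2 = 4.7 m (double drainage).
T_v = c_v·t/H_d² = 0.84×1.4/4.7² = 0.053237.
T_v = 0.053237 corresponds to the U ≤ 60% branch:
U = √(4T_v/π) = 0.2604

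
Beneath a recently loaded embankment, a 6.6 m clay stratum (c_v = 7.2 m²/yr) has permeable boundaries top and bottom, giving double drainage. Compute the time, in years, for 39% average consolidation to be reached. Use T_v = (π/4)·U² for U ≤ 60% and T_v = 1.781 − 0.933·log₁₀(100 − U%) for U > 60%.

Drainage path length: H_d = H/2 = 3.3 m (double drainage).
U ≤ 60%: T_v = (π/4)·U² = (π/4)×0.39² = 0.11946.
t = T_v·H_d²/c_v = 0.11946×3.3²/7.2 = 0.1807 years.

t ≈ 0.181 years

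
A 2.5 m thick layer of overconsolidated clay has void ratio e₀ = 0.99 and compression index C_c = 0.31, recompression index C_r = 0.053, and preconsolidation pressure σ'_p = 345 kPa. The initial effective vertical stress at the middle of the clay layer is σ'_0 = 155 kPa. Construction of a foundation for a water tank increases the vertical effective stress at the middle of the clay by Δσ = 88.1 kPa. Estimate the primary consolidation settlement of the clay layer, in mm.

Final effective stress: σ'_f = 155 + 88.1 = 243.1 kPa.
σ'_f = 243.1 ≤ σ'_p = 345 kPa, so the clay remains overconsolidated and only the recompression index applies:
S_c = C_r·H/(1+e₀)·log₁₀(σ'_f/σ'_0) = 0.053×2.5/1.99×log₁₀(243.1/155)
    = 0.066584 × 0.19545 = 0.01301 m

S_c ≈ 13 mm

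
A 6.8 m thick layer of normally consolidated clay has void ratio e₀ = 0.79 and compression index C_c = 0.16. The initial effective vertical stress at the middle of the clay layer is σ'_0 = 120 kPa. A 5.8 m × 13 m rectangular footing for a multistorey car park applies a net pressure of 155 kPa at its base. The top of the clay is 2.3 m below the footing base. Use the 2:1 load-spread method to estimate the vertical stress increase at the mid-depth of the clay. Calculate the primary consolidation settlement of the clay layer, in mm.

Mid-depth of clay below the footing base: z = 2.3 + 6.8/2 = 5.7 m.
Stress increase at mid-clay by the 2:1 spreading method:
Δσ = qBL/((B+z)(L+z)) = 155×5.8×13/((5.8+5.7)(13+5.7)) = 54.346 kPa
Final effective stress: σ'_f = σ'_0 + Δσ = 120 + 54.346 = 174.35 kPa.
Normally consolidated clay, so the full stress increment lies on the virgin compression line:
S_c = C_c·H/(1+e₀)·log₁₀(σ'_f/σ'_0) = 0.16×6.8/(1+0.79)×log₁₀(174.35/120)
    = 0.60782 × 0.16224 = 0.09861 m

S_c ≈ 98.6 mm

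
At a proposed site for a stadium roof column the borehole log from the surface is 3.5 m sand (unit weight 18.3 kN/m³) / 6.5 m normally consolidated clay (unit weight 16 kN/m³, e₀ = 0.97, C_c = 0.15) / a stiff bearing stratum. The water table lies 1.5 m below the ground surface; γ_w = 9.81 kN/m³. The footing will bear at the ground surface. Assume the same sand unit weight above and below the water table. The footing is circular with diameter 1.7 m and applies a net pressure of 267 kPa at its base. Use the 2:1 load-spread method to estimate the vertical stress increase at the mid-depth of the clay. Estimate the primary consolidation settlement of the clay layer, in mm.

S_c ≈ 33.3 mm

Mid-depth of clay below the ground surface: z = 3.5 + 6.5/2 = 6.75 m.
Total vertical stress at mid-clay: σ_v = 18.3×3.5 + 16×3.25 = 116.05 kPa.
Pore pressure: u = 9.81×(6.75 − 1.5) = 51.503 kPa.
Initial effective stress: σ'_0 = σ_v − u = 116.05 − 51.503 = 64.547 kPa.
Stress increase at mid-clay by the 2:1 spreading method:
Δσ ≈ qD²/(D+z)² = 267×1.7²/(1.7+6.75)² = 10.807 kPa
Final effective stress: σ'_f = σ'_0 + Δσ = 64.547 + 10.807 = 75.354 kPa.
Normally consolidated clay, so the full stress increment lies on the virgin compression line:
S_c = C_c·H/(1+e₀)·log₁₀(σ'_f/σ'_0) = 0.15×6.5/(1+0.97)×log₁₀(75.354/64.547)
    = 0.49492 × 0.06723 = 0.03327 m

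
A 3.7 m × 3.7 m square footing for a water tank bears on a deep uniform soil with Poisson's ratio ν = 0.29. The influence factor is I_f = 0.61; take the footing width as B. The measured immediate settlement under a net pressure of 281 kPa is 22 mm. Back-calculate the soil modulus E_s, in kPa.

S_e = q·B·(1−ν²)/E_s · I_f  ⇒  E_s = q·B·(1−ν²)·I_f / S_e.
E_s = 281 × 3.7 × 0.9159 × 0.61 / 0.022 = 26400 kPa

E_s ≈ 26400 kPa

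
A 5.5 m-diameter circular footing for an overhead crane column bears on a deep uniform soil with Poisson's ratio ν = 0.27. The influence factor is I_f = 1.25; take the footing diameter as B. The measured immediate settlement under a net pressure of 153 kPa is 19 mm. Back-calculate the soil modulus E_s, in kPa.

S_e = q·B·(1−ν²)/E_s · I_f  ⇒  E_s = q·B·(1−ν²)·I_f / S_e.
E_s = 153 × 5.5 × 0.9271 × 1.25 / 0.019 = 51330 kPa

E_s ≈ 51300 kPa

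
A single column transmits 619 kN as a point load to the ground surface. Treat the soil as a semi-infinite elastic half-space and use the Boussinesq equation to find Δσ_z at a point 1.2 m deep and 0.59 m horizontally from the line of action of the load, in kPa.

Boussinesq vertical stress below a point load on an elastic half-space:
Δσ_z = 3P/(2πz²) · [1 + (r/z)²]^(−5/2)
r/z = 0.59/1.2 = 0.49167; [1+(r/z)²]^(−5/2) = 0.58201.
Δσ_z = 3×619/(2π×1.2²) × 0.58201 = 205.24 × 0.58201 = 119.5 kPa

Δσ_z ≈ 119 kPa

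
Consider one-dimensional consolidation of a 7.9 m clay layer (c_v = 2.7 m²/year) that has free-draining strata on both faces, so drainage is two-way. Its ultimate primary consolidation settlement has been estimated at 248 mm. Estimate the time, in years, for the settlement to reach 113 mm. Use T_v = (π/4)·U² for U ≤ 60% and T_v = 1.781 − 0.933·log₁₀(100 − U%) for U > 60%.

Drainage path length: H_d = H/2 = 3.95 m (double drainage).
U = S(t)/S_ult = 113/248 = 0.4556.
U ≤ 60%: T_v = (π/4)·U² = (π/4)×0.45565² = 0.16306.
t = T_v·H_d²/c_v = 0.16306×3.95²/2.7 = 0.9423 years.

t ≈ 0.942 years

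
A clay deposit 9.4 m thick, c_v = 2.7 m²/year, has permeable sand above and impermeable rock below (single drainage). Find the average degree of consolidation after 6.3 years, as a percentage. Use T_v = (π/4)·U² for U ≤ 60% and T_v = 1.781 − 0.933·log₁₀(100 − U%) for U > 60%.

Drainage path length: H_d = H = 9.4 m (single drainage).
T_v = c_v·t/H_d² = 2.7×6.3/9.4² = 0.19251.
T_v = 0.19251 corresponds to the U ≤ 60% branch:
U = √(4T_v/π) = 0.4951

U ≈ 49.5 %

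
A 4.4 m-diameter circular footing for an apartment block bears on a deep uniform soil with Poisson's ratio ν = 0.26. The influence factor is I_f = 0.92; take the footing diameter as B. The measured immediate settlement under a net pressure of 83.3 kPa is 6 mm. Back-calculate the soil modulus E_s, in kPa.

S_e = q·B·(1−ν²)/E_s · I_f  ⇒  E_s = q·B·(1−ν²)·I_f / S_e.
E_s = 83.3 × 4.4 × 0.9324 × 0.92 / 0.006 = 52400 kPa

E_s ≈ 52400 kPa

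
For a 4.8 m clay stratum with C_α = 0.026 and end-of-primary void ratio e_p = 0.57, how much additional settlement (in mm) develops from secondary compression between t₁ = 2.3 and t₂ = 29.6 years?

Secondary compression: S_s = C_α·H/(1+e_p)·log₁₀(t₂/t₁)
S_s = 0.026×4.8/(1+0.57)×log₁₀(29.6/2.3)
    = 0.07949 × 1.11 = 0.0882 m

S_s ≈ 88.2 mm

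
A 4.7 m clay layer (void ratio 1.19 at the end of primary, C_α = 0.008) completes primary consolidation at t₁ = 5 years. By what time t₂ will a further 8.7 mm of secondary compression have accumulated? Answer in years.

S_s = C_α·H/(1+e_p)·log₁₀(t₂/t₁) ⇒ log₁₀(t₂/t₁) = S_s·(1+e_p)/(C_α·H).
log₁₀(t₂/t₁) = 0.0087 × (1+1.19) / (0.008×4.7) = 0.5067
t₂ = t₁ × 10^0.5067 = 5 × 3.212 = 16.06 years

t₂ ≈ 16.1 years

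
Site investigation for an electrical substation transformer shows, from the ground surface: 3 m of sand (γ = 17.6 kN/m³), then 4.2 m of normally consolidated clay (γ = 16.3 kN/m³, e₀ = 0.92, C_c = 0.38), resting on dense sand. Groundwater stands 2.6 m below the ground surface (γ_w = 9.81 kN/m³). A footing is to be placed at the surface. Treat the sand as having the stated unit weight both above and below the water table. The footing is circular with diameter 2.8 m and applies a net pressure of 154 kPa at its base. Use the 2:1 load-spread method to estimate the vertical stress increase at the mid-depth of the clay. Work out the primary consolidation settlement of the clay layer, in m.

Mid-depth of clay below the ground surface: z = 3 + 4.2/2 = 5.1 m.
Total vertical stress at mid-clay: σ_v = 17.6×3 + 16.3×2.1 = 87.03 kPa.
Pore pressure: u = 9.81×(5.1 − 2.6) = 24.525 kPa.
Initial effective stress: σ'_0 = σ_v − u = 87.03 − 24.525 = 62.505 kPa.
Stress increase at mid-clay by the 2:1 spreading method:
Δσ ≈ qD²/(D+z)² = 154×2.8²/(2.8+5.1)² = 19.346 kPa
Final effective stress: σ'_f = σ'_0 + Δσ = 62.505 + 19.346 = 81.851 kPa.
Normally consolidated clay, so the full stress increment lies on the virgin compression line:
S_c = C_c·H/(1+e₀)·log₁₀(σ'_f/σ'_0) = 0.38×4.2/(1+0.92)×log₁₀(81.851/62.505)
    = 0.83125 × 0.11711 = 0.09735 m

S_c ≈ 0.0973 m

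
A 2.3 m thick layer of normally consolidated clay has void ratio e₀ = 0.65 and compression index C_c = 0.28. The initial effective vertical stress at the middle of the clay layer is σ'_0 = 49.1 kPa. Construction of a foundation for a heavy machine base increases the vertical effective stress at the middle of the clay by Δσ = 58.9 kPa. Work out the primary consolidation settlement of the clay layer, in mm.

S_c ≈ 134 mm

Final effective stress: σ'_f = σ'_0 + Δσ = 49.1 + 58.9 = 108 kPa.
Normally consolidated clay, so the full stress increment lies on the virgin compression line:
S_c = C_c·H/(1+e₀)·log₁₀(σ'_f/σ'_0) = 0.28×2.3/(1+0.65)×log₁₀(108/49.1)
    = 0.3903 × 0.34234 = 0.1336 m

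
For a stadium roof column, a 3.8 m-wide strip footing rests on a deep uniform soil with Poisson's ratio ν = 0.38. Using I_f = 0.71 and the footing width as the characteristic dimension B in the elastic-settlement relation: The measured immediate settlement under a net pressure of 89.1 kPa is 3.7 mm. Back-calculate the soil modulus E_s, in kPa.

S_e = q·B·(1−ν²)/E_s · I_f  ⇒  E_s = q·B·(1−ν²)·I_f / S_e.
E_s = 89.1 × 3.8 × 0.8556 × 0.71 / 0.0037 = 55590 kPa

E_s ≈ 55600 kPa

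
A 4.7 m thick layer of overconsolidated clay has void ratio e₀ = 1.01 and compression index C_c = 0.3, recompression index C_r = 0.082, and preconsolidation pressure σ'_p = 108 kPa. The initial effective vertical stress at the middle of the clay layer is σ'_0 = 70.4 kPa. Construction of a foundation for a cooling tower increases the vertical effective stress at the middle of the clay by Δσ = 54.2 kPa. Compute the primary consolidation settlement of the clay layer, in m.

Final effective stress: σ'_f = 70.4 + 54.2 = 124.6 kPa.
σ'_f = 124.6 > σ'_p = 108 kPa, so the stress path crosses the preconsolidation pressure — recompression up to σ'_p, then virgin compression beyond:
S_c = H/(1+e₀)·[C_r·log₁₀(σ'_p/σ'_0) + C_c·log₁₀(σ'_f/σ'_p)]
    = 4.7/2.01 × [0.082×log₁₀(108/70.4) + 0.3×log₁₀(124.6/108)]
    = 2.3383 × [0.01524 + 0.018628] = 0.07919 m

S_c ≈ 0.0792 m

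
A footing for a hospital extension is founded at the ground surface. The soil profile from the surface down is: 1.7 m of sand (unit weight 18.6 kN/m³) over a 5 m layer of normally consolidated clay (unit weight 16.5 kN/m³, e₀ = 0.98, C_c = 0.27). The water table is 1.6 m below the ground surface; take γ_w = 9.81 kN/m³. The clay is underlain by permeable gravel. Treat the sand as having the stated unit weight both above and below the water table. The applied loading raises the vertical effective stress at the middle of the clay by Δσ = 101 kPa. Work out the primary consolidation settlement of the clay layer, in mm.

Mid-depth of clay below the ground surface: z = 1.7 + 5/2 = 4.2 m.
Total vertical stress at mid-clay: σ_v = 18.6×1.7 + 16.5×2.5 = 72.87 kPa.
Pore pressure: u = 9.81×(4.2 − 1.6) = 25.506 kPa.
Initial effective stress: σ'_0 = σ_v − u = 72.87 − 25.506 = 47.364 kPa.
Final effective stress: σ'_f = σ'_0 + Δσ = 47.364 + 101 = 148.36 kPa.
Normally consolidated clay, so the full stress increment lies on the virgin compression line:
S_c = C_c·H/(1+e₀)·log₁₀(σ'_f/σ'_0) = 0.27×5/(1+0.98)×log₁₀(148.36/47.364)
    = 0.68182 × 0.49587 = 0.3381 m

S_c ≈ 338 mm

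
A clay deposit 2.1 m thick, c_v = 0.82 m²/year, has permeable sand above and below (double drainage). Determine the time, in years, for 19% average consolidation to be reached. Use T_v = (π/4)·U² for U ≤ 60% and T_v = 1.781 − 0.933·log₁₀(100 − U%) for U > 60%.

Drainage path length: H_d = H/2 = 1.05 m (double drainage).
U ≤ 60%: T_v = (π/4)·U² = (π/4)×0.19² = 0.028353.
t = T_v·H_d²/c_v = 0.028353×1.05²/0.82 = 0.03812 years.

t ≈ 0.0381 years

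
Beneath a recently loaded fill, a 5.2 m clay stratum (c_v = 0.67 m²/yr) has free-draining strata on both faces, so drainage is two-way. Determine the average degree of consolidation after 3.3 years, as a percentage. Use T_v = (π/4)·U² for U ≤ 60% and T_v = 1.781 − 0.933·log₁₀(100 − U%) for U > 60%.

U ≈ 63.8 %

Drainage path length: H_d = H/2 = 2.6 m (double drainage).
T_v = c_v·t/H_d² = 0.67×3.3/2.6² = 0.32707.
T_v = 0.32707 corresponds to the U > 60% branch:
U = 1 − 10^((1.781 − T_v)/0.933)/100 = 0.6383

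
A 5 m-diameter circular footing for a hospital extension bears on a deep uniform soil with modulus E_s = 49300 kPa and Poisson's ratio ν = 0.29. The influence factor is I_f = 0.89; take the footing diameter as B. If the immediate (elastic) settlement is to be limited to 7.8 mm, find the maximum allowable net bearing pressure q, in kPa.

q ≈ 94.3 kPa

S_e = q·B·(1−ν²)/E_s · I_f  ⇒  q = S_e·E_s / (B·(1−ν²)·I_f).
q = 0.0078 × 49300 / (5 × 0.9159 × 0.89) = 94.35 kPa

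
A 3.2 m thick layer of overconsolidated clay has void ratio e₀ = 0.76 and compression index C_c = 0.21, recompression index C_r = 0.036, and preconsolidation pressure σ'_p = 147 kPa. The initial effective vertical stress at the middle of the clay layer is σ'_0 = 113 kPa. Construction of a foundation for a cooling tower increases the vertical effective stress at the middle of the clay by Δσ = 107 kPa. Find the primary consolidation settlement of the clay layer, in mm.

S_c ≈ 74.3 mm

Final effective stress: σ'_f = 113 + 107 = 220 kPa.
σ'_f = 220 > σ'_p = 147 kPa, so the stress path crosses the preconsolidation pressure — recompression up to σ'_p, then virgin compression beyond:
S_c = H/(1+e₀)·[C_r·log₁₀(σ'_p/σ'_0) + C_c·log₁₀(σ'_f/σ'_p)]
    = 3.2/1.76 × [0.036×log₁₀(147/113) + 0.21×log₁₀(220/147)]
    = 1.8182 × [0.0041126 + 0.036772] = 0.07434 m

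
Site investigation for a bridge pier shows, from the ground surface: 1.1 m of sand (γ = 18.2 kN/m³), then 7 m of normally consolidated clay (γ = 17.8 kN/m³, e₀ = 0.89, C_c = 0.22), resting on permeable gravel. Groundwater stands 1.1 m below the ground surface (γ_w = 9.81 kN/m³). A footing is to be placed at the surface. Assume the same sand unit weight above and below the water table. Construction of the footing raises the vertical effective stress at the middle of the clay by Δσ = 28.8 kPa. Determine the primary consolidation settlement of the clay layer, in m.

S_c ≈ 0.166 m

Mid-depth of clay below the ground surface: z = 1.1 + 7/2 = 4.6 m.
Total vertical stress at mid-clay: σ_v = 18.2×1.1 + 17.8×3.5 = 82.32 kPa.
Pore pressure: u = 9.81×(4.6 − 1.1) = 34.335 kPa.
Initial effective stress: σ'_0 = σ_v − u = 82.32 − 34.335 = 47.985 kPa.
Final effective stress: σ'_f = σ'_0 + Δσ = 47.985 + 28.8 = 76.785 kPa.
Normally consolidated clay, so the full stress increment lies on the virgin compression line:
S_c = C_c·H/(1+e₀)·log₁₀(σ'_f/σ'_0) = 0.22×7/(1+0.89)×log₁₀(76.785/47.985)
    = 0.81481 × 0.20417 = 0.1664 m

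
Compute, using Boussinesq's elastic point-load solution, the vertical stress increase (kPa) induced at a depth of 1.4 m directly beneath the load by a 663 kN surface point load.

Δσ_z ≈ 162 kPa

Boussinesq vertical stress below a point load on an elastic half-space:
Δσ_z = 3P/(2πz²) · [1 + (r/z)²]^(−5/2)
r/z = 0/1.4 = 0; [1+(r/z)²]^(−5/2) = 1.
Δσ_z = 3×663/(2π×1.4²) × 1 = 161.51 × 1 = 161.5 kPa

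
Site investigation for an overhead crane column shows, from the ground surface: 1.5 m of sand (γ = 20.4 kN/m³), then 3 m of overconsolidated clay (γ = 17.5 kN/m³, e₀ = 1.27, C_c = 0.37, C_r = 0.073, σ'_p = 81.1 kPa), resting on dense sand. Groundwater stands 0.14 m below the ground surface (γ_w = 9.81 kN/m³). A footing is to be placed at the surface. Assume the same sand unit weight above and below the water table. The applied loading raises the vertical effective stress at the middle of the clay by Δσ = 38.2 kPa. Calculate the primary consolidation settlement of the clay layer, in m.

Mid-depth of clay below the ground surface: z = 1.5 + 3/2 = 3 m.
Total vertical stress at mid-clay: σ_v = 20.4×1.5 + 17.5×1.5 = 56.85 kPa.
Pore pressure: u = 9.81×(3 − 0.14) = 28.057 kPa.
Initial effective stress: σ'_0 = σ_v − u = 56.85 − 28.057 = 28.793 kPa.
Final effective stress: σ'_f = 28.793 + 38.2 = 66.993 kPa.
σ'_f = 66.993 ≤ σ'_p = 81.1 kPa, so the clay remains overconsolidated and only the recompression index applies:
S_c = C_r·H/(1+e₀)·log₁₀(σ'_f/σ'_0) = 0.073×3/2.27×log₁₀(66.993/28.793)
    = 0.096477 × 0.36674 = 0.03538 m

S_c ≈ 0.0354 m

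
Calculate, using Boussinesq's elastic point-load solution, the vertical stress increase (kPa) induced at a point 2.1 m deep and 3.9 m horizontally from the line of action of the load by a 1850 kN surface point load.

Δσ_z ≈ 4.8 kPa

Boussinesq vertical stress below a point load on an elastic half-space:
Δσ_z = 3P/(2πz²) · [1 + (r/z)²]^(−5/2)
r/z = 3.9/2.1 = 1.8571; [1+(r/z)²]^(−5/2) = 0.023952.
Δσ_z = 3×1850/(2π×2.1²) × 0.023952 = 200.3 × 0.023952 = 4.798 kPa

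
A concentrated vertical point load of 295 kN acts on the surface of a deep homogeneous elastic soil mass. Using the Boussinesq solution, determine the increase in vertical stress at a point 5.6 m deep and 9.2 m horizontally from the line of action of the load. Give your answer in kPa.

Boussinesq vertical stress below a point load on an elastic half-space:
Δσ_z = 3P/(2πz²) · [1 + (r/z)²]^(−5/2)
r/z = 9.2/5.6 = 1.6429; [1+(r/z)²]^(−5/2) = 0.038001.
Δσ_z = 3×295/(2π×5.6²) × 0.038001 = 4.4915 × 0.038001 = 0.1707 kPa

Δσ_z ≈ 0.171 kPa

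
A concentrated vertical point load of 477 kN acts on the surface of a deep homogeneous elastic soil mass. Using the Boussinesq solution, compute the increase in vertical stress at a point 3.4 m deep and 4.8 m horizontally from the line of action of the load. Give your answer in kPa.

Boussinesq vertical stress below a point load on an elastic half-space:
Δσ_z = 3P/(2πz²) · [1 + (r/z)²]^(−5/2)
r/z = 4.8/3.4 = 1.4118; [1+(r/z)²]^(−5/2) = 0.064521.
Δσ_z = 3×477/(2π×3.4²) × 0.064521 = 19.702 × 0.064521 = 1.271 kPa

Δσ_z ≈ 1.27 kPa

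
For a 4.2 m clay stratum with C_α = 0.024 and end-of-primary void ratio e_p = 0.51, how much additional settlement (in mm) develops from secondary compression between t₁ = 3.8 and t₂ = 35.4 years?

Secondary compression: S_s = C_α·H/(1+e_p)·log₁₀(t₂/t₁)
S_s = 0.024×4.2/(1+0.51)×log₁₀(35.4/3.8)
    = 0.06675 × 0.9692 = 0.0647 m

S_s ≈ 64.7 mm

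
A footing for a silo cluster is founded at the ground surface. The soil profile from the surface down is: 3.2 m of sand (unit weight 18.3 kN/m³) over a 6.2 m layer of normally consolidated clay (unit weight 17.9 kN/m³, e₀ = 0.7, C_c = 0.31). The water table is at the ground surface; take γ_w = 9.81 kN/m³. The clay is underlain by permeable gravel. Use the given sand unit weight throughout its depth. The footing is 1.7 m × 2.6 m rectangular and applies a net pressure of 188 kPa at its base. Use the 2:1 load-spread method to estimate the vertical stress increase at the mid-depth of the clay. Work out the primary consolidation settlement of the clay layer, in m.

Mid-depth of clay below the ground surface: z = 3.2 + 6.2/2 = 6.3 m.
Total vertical stress at mid-clay: σ_v = 18.3×3.2 + 17.9×3.1 = 114.05 kPa.
Pore pressure: u = 9.81×(6.3 − 0) = 61.803 kPa.
Initial effective stress: σ'_0 = σ_v − u = 114.05 − 61.803 = 52.247 kPa.
Stress increase at mid-clay by the 2:1 spreading method:
Δσ = qBL/((B+z)(L+z)) = 188×1.7×2.6/((1.7+6.3)(2.6+6.3)) = 11.671 kPa
Final effective stress: σ'_f = σ'_0 + Δσ = 52.247 + 11.671 = 63.918 kPa.
Normally consolidated clay, so the full stress increment lies on the virgin compression line:
S_c = C_c·H/(1+e₀)·log₁₀(σ'_f/σ'_0) = 0.31×6.2/(1+0.7)×log₁₀(63.918/52.247)
    = 1.1306 × 0.087562 = 0.099 m

S_c ≈ 0.099 m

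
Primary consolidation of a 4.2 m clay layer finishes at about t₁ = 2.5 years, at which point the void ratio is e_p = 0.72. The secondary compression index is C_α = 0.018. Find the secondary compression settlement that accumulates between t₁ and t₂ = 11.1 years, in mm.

Secondary compression: S_s = C_α·H/(1+e_p)·log₁₀(t₂/t₁)
S_s = 0.018×4.2/(1+0.72)×log₁₀(11.1/2.5)
    = 0.04395 × 0.6474 = 0.02845 m

S_s ≈ 28.5 mm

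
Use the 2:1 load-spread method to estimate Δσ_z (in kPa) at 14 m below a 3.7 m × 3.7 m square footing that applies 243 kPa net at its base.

By the 2:1 method the load spreads at 1 horizontal : 2 vertical, so at depth z the loaded area has grown by z in each plan dimension:
Δσ = qBL/((B+z)(L+z)) = 243×3.7×3.7/((3.7+14)(3.7+14)) = 10.619 kPa

Δσ_z ≈ 10.6 kPa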